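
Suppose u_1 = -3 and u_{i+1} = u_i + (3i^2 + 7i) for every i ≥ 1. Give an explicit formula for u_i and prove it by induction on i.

Claim: u_i = i^3 + 2i^2 − 3i − 3.

Base case: u_1 = -3, and 1^3 + 2·1^2 − 3·1 − 3 = -3.
Assume u_r = r^3 + 2r^2 − 3r − 3.
Then u_{r+1} = u_r + (3r^2 + 7r) = (r^3 + 2r^2 − 3r − 3) + (3r^2 + 7r) = r^3 + 5r^2 + 4r − 3,
and (r+1)^3 + 2·(r+1)^2 − 3·(r+1) − 3 = r^3 + 5r^2 + 4r − 3.
Hence u_i = i^3 + 2i^2 − 3i − 3 for every i ≥ 1, by induction.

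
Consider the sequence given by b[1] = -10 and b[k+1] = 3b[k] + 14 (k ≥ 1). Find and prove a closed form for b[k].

Claim: b[k] = -3^k − 7.

Base case: b[1] = -10, and -3^1 − 7 = -3 − 7 = -10.
Assume b[j] = -3^j − 7 for some j ≥ 1.
Then b[j+1] = 3b[j] + 14 = 3·(-3^j − 7) + 14 = -3^{j+1} − 21 + 14 = -3^{j+1} − 7.
So the formula holds for j+1, and by induction b[k] = -3^k − 7 for all k ≥ 1.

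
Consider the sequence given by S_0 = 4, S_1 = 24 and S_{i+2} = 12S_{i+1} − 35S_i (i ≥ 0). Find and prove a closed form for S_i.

Claim: S_i = 2·5^i + 2·7^i.

Base cases: S_0 = 4 and 2·5^0 + 2·7^0 = 4; S_1 = 24 and 2·5^1 + 2·7^1 = 24.
Assume S_j = 2·5^j + 2·7^j for all 0 ≤ j ≤ m, where m ≥ 1.
Then S_{m+1} = 12S_m − 35S_{m−1} = 12·(2·5^m + 2·7^m) − 35·(2·5^{m−1} + 2·7^{m−1}) = 2·(12·5 − 35)5^{m−1} + 2·(12·7 − 35)7^{m−1} = 50·5^{m−1} + 98·7^{m−1} = 2·5^{m+1} + 2·7^{m+1}.
Hence S_i = 2·5^i + 2·7^i for every i ≥ 0, by strong induction.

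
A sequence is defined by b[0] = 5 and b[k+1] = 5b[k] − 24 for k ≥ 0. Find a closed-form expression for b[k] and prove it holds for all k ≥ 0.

Claim: b[k] = -5^k + 6.

Base case: b[0] = 5, and -5^0 + 6 = -1 + 6 = 5.
Assume b[j] = -5^j + 6 for some j ≥ 0.
Then b[j+1] = 5b[j] − 24 = 5·(-5^j + 6) − 24 = -5^{j+1} + 30 − 24 = -5^{j+1} + 6.
So the formula holds for j+1, and by induction b[k] = -5^k + 6 for all k ≥ 0.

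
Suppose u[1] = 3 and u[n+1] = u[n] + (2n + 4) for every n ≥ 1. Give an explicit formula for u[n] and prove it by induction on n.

Claim: u[n] = n^2 + 3n − 1.

Base case: u[1] = 3, and 1^2 + 3·1 − 1 = 3.
Assume u[j] = j^2 + 3j − 1.
Then u[j+1] = u[j] + (2j + 4) = (j^2 + 3j − 1) + (2j + 4) = j^2 + 5j + 3,
and (j+1)^2 + 3·(j+1) − 1 = j^2 + 5j + 3.
Hence u[n] = n^2 + 3n − 1 for every n ≥ 1, by induction.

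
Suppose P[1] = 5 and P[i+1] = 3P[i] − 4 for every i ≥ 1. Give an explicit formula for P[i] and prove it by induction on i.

Claim: P[i] = 3^i + 2.

Base case: P[1] = 5, and 3^1 + 2 = 3 + 2 = 5.
Assume P[j] = 3^j + 2 for some j ≥ 1.
Then P[j+1] = 3P[j] − 4 = 3·(3^j + 2) − 4 = 3^{j+1} + 6 − 4 = 3^{j+1} + 2.
Hence P[i] = 3^i + 2 for every i ≥ 1, by induction.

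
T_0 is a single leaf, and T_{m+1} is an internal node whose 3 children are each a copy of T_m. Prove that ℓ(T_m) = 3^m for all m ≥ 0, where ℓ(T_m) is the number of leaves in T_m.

Base case: ℓ(T_0) = 1, and 3^0 = 1.
Assume ℓ(T_k) = 3^k.
Then ℓ(T_{k+1}) = 3·ℓ(T_k) = 3·3^k = 3^{k+1}.
By induction, ℓ(T_m) = 3^m for all m ≥ 0.

ℓ(T_m) = 3^m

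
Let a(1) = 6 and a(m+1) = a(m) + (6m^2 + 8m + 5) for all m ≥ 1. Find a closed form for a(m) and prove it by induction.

Claim: a(m) = 2m^3 + m^2 + 2m + 1.

Base case: a(1) = 6, and 2·1^3 + 1^2 + 2·1 + 1 = 6.
Assume a(j) = 2j^3 + j^2 + 2j + 1.
Then a(j+1) = a(j) + (6j^2 + 8j + 5) = (2j^3 + j^2 + 2j + 1) + (6j^2 + 8j + 5) = 2j^3 + 7j^2 + 10j + 6,
and 2·(j+1)^3 + (j+1)^2 + 2·(j+1) + 1 = 2j^3 + 7j^2 + 10j + 6.
By induction, a(m) = 2m^3 + m^2 + 2m + 1 for all m ≥ 1.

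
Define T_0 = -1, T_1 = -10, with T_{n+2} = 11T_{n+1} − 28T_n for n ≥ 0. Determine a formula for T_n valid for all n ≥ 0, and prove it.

Claim: T_n = 4^n − 2·7^n.

Base cases: T_0 = -1 and 4^0 − 2·7^0 = -1; T_1 = -10 and 4^1 − 2·7^1 = -10.
Assume T_i = 4^i − 2·7^i for all 0 ≤ i ≤ j, where j ≥ 1.
Then T_{j+1} = 11T_j − 28T_{j−1} = 11·(4^j − 2·7^j) − 28·(4^{j−1} − 2·7^{j−1}) = (11·4 − 28)4^{j−1} − 2·(11·7 − 28)7^{j−1} = 16·4^{j−1} − 98·7^{j−1} = 4^{j+1} − 2·7^{j+1}.
So the formula holds for j+1, and by strong induction T_n = 4^n − 2·7^n for all n ≥ 0.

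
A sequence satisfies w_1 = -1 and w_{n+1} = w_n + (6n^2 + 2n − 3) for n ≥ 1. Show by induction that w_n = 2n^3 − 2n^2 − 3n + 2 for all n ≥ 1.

Base case: w_1 = -1, and 2·1^3 − 2·1^2 − 3·1 + 2 = -1.
Assume w_k = 2k^3 − 2k^2 − 3k + 2.
Then w_{k+1} = w_k + (6k^2 + 2k − 3) = (2k^3 − 2k^2 − 3k + 2) + (6k^2 + 2k − 3) = 2k^3 + 4k^2 − k − 1,
and 2·(k+1)^3 − 2·(k+1)^2 − 3·(k+1) + 2 = 2k^3 + 4k^2 − k − 1.
Hence w_n = 2n^3 − 2n^2 − 3n + 2 for every n ≥ 1, by induction.

w_n = 2n^3 − 2n^2 − 3n + 2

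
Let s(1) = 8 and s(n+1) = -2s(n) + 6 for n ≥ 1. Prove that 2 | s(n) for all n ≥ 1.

Base case: s(1) = 8 = 2·4, so 2 | s(1).
Assume 2 | s(j), so s(j) = 2t for some integer t.
Then s(j+1) = -2s(j) + 6 = -2·(2t) + 6 = 2(-2t + 3), so 2 | s(j+1).
Hence 2 | s(n) for every n ≥ 1, by induction.

2 | s(n)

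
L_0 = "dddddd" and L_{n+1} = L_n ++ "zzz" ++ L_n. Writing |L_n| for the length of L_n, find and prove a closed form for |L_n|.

Claim: |L_n| = 9·2^n − 3.

Base case: |L_0| = 6, and 9·2^0 − 3 = 6.
Assume |L_j| = 9·2^j − 3.
Then |L_{j+1}| = |L_j| + 3 + |L_j| = 2|L_j| + 3 = 2(9·2^j − 3) + 3 = 9·2^{j+1} − 6 + 3 = 9·2^{j+1} − 3.
Hence |L_n| = 9·2^n − 3 for every n ≥ 0, by induction.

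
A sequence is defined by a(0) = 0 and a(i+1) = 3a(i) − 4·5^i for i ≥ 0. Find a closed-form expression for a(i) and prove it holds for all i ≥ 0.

Claim: a(i) = 2·3^i − 2·5^i.

Base case: a(0) = 0, and 2·3^0 − 2·5^0 = 2 − 2 = 0.
Assume a(j) = 2·3^j − 2·5^j for some j ≥ 0.
Then a(j+1) = 3a(j) − 4·5^j = 3·(2·3^j − 2·5^j) − 4·5^j = 2·3^{j+1} − 6·5^j − 4·5^j = 2·3^{j+1} − 10·5^j = 2·3^{j+1} − 2·5^{j+1}.
By induction, a(i) = 2·3^i − 2·5^i for all i ≥ 0.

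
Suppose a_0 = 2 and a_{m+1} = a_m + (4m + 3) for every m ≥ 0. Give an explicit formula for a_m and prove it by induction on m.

Claim: a_m = 2m^2 + m + 2.

Base case: a_0 = 2, and 2·0^2 + 0 + 2 = 2.
Assume a_k = 2k^2 + k + 2.
Then a_{k+1} = a_k + (4k + 3) = (2k^2 + k + 2) + (4k + 3) = 2k^2 + 5k + 5,
and 2·(k+1)^2 + (k+1) + 2 = 2k^2 + 5k + 5.
By induction, a_m = 2m^2 + m + 2 for all m ≥ 0.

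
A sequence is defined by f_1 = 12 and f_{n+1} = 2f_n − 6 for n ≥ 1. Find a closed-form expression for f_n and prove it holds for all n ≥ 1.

Claim: f_n = 3·2^n + 6.

Base case: f_1 = 12, and 3·2^1 + 6 = 6 + 6 = 12.
Assume f_j = 3·2^j + 6 for some j ≥ 1.
Then f_{j+1} = 2f_j − 6 = 2·(3·2^j + 6) − 6 = 6·2^j + 12 − 6 = 3·2^{j+1} + 6.
By induction, f_n = 3·2^n + 6 for all n ≥ 1.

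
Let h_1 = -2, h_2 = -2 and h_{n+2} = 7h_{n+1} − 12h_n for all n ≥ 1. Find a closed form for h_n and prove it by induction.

Claim: h_n = 4^n − 2·3^n.

Base cases: h_1 = -2 and 4^1 − 2·3^1 = -2; h_2 = -2 and 4^2 − 2·3^2 = -2.
Assume h_j = 4^j − 2·3^j for all 1 ≤ j ≤ m, where m ≥ 2.
Then h_{m+1} = 7h_m − 12h_{m−1} = 7·(4^m − 2·3^m) − 12·(4^{m−1} − 2·3^{m−1}) = (7·4 − 12)4^{m−1} − 2·(7·3 − 12)3^{m−1} = 16·4^{m−1} − 18·3^{m−1} = 4^{m+1} − 2·3^{m+1}.
So the formula holds for m+1, and by strong induction h_n = 4^n − 2·3^n for all n ≥ 1.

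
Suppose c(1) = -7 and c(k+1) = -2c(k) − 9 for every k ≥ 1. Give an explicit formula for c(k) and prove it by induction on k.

Claim: c(k) = 2·(-2)^k − 3.

Base case: c(1) = -7, and 2·(-2)^1 − 3 = -4 − 3 = -7.
Assume c(m) = 2·(-2)^m − 3 for some m ≥ 1.
Then c(m+1) = -2c(m) − 9 = -2·(2·(-2)^m − 3) − 9 = -4·(-2)^m + 6 − 9 = 2·(-2)^{m+1} − 3.
So the formula holds for m+1, and by induction c(k) = 2·(-2)^k − 3 for all k ≥ 1.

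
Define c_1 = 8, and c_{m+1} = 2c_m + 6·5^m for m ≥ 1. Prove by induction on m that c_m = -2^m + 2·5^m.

Base case: c_1 = 8, and -2^1 + 2·5^1 = -2 + 10 = 8.
Assume c_j = -2^j + 2·5^j for some j ≥ 1.
Then c_{j+1} = 2c_j + 6·5^j = 2·(-2^j + 2·5^j) + 6·5^j = -2^{j+1} + 4·5^j + 6·5^j = -2^{j+1} + 10·5^j = -2^{j+1} + 2·5^{j+1}.
This completes the inductive step, so c_m = -2^m + 2·5^m for all m ≥ 1.

c_m = -2^m + 2·5^m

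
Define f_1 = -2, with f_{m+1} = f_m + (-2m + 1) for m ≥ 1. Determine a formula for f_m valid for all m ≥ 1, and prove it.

Claim: f_m = -m^2 + 2m − 3.

Base case: f_1 = -2, and -1^2 + 2·1 − 3 = -2.
Assume f_k = -k^2 + 2k − 3.
Then f_{k+1} = f_k + (-2k + 1) = (-k^2 + 2k − 3) + (-2k + 1) = -k^2 − 2,
and -(k+1)^2 + 2·(k+1) − 3 = -k^2 − 2.
This completes the inductive step, so f_m = -m^2 + 2m − 3 for all m ≥ 1.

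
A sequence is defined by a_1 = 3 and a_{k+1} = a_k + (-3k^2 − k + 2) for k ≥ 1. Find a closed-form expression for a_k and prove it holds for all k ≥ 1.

Claim: a_k = -k^3 + k^2 + 2k + 1.

Base case: a_1 = 3, and -1^3 + 1^2 + 2·1 + 1 = 3.
Assume a_m = -m^3 + m^2 + 2m + 1.
Then a_{m+1} = a_m + (-3m^2 − m + 2) = (-m^3 + m^2 + 2m + 1) + (-3m^2 − m + 2) = -m^3 − 2m^2 + m + 3,
and -(m+1)^3 + (m+1)^2 + 2·(m+1) + 1 = -m^3 − 2m^2 + m + 3.
By induction, a_k = -k^3 + k^2 + 2k + 1 for all k ≥ 1.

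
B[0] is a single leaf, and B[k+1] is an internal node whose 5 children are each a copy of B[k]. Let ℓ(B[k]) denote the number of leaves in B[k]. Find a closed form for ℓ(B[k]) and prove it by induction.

Claim: ℓ(B[k]) = 5^k.

Base case: ℓ(B[0]) = 1, and 5^0 = 1.
Assume ℓ(B[m]) = 5^m.
Then ℓ(B[m+1]) = 5·ℓ(B[m]) = 5·5^m = 5^{m+1}.
By induction, ℓ(B[k]) = 5^k for all k ≥ 0.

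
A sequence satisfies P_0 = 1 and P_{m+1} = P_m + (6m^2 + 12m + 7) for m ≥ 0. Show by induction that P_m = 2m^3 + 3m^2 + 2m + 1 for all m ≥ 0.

Base case: P_0 = 1, and 2·0^3 + 3·0^2 + 2·0 + 1 = 1.
Assume P_j = 2j^3 + 3j^2 + 2j + 1.
Then P_{j+1} = P_j + (6j^2 + 12j + 7) = (2j^3 + 3j^2 + 2j + 1) + (6j^2 + 12j + 7) = 2j^3 + 9j^2 + 14j + 8,
and 2·(j+1)^3 + 3·(j+1)^2 + 2·(j+1) + 1 = 2j^3 + 9j^2 + 14j + 8.
By induction, P_m = 2m^3 + 3m^2 + 2m + 1 for all m ≥ 0.

P_m = 2m^3 + 3m^2 + 2m + 1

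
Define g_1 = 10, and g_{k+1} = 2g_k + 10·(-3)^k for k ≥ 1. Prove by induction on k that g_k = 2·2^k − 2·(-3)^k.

Base case: g_1 = 10, and 2·2^1 − 2·(-3)^1 = 4 + 6 = 10.
Assume g_j = 2·2^j − 2·(-3)^j for some j ≥ 1.
Then g_{j+1} = 2g_j + 10·(-3)^j = 2·(2·2^j − 2·(-3)^j) + 10·(-3)^j = 2·2^{j+1} − 4·(-3)^j + 10·(-3)^j = 2·2^{j+1} + 6·(-3)^j = 2·2^{j+1} − 2·(-3)^{j+1}.
This completes the inductive step, so g_k = 2·2^k − 2·(-3)^k for all k ≥ 1.

g_k = 2·2^k − 2·(-3)^k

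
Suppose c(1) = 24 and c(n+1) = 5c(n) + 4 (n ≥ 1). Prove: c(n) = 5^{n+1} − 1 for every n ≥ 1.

Base case: c(1) = 24, and 5^{1+1} − 1 = 25 − 1 = 24.
Assume c(k) = 5^{k+1} − 1 for some k ≥ 1.
Then c(k+1) = 5c(k) + 4 = 5·(5^{k+1} − 1) + 4 = 5^{k+2} − 5 + 4 = 5^{k+2} − 1.
Hence c(n) = 5^{n+1} − 1 for every n ≥ 1, by induction.

c(n) = 5^{n+1} − 1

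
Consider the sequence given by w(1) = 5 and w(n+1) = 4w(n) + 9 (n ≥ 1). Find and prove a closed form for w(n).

Claim: w(n) = 2·4^n − 3.

Base case: w(1) = 5, and 2·4^1 − 3 = 8 − 3 = 5.
Assume w(r) = 2·4^r − 3 for some r ≥ 1.
Then w(r+1) = 4w(r) + 9 = 4·(2·4^r − 3) + 9 = 8·4^r − 12 + 9 = 2·4^{r+1} − 3.
This completes the inductive step, so w(n) = 2·4^n − 3 for all n ≥ 1.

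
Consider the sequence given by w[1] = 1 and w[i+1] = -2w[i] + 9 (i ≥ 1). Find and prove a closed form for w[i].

Claim: w[i] = (-2)^i + 3.

Base case: w[1] = 1, and (-2)^1 + 3 = -2 + 3 = 1.
Assume w[m] = (-2)^m + 3 for some m ≥ 1.
Then w[m+1] = -2w[m] + 9 = -2·((-2)^m + 3) + 9 = -2·(-2)^m − 6 + 9 = (-2)^{m+1} + 3.
Hence w[i] = (-2)^i + 3 for every i ≥ 1, by induction.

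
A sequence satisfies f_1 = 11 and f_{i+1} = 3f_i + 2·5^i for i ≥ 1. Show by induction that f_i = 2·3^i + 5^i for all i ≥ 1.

Base case: f_1 = 11, and 2·3^1 + 5^1 = 6 + 5 = 11.
Assume f_k = 2·3^k + 5^k for some k ≥ 1.
Then f_{k+1} = 3f_k + 2·5^k = 3·(2·3^k + 5^k) + 2·5^k = 2·3^{k+1} + 3·5^k + 2·5^k = 2·3^{k+1} + 5·5^k = 2·3^{k+1} + 5^{k+1}.
Hence f_i = 2·3^i + 5^i for every i ≥ 1, by induction.

f_i = 2·3^i + 5^i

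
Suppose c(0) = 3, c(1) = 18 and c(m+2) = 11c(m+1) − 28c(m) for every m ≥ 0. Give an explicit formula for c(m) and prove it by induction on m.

Claim: c(m) = 4^m + 2·7^m.

Base cases: c(0) = 3 and 4^0 + 2·7^0 = 3; c(1) = 18 and 4^1 + 2·7^1 = 18.
Assume c(j) = 4^j + 2·7^j for all 0 ≤ j ≤ k, where k ≥ 1.
Then c(k+1) = 11c(k) − 28c(k−1) = 11·(4^k + 2·7^k) − 28·(4^{k−1} + 2·7^{k−1}) = (11·4 − 28)4^{k−1} + 2·(11·7 − 28)7^{k−1} = 16·4^{k−1} + 98·7^{k−1} = 4^{k+1} + 2·7^{k+1}.
This completes the inductive step, so c(m) = 4^m + 2·7^m for all m ≥ 0.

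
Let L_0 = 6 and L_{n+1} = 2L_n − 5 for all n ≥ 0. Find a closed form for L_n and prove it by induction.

Claim: L_n = 2^n + 5.

Base case: L_0 = 6, and 2^0 + 5 = 1 + 5 = 6.
Assume L_k = 2^k + 5 for some k ≥ 0.
Then L_{k+1} = 2L_k − 5 = 2·(2^k + 5) − 5 = 2^{k+1} + 10 − 5 = 2^{k+1} + 5.
By induction, L_n = 2^n + 5 for all n ≥ 0.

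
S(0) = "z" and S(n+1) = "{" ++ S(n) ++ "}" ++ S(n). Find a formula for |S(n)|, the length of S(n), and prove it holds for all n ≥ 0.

Claim: |S(n)| = 3·2^n − 2.

Base case: |S(0)| = 1, and 3·2^0 − 2 = 1.
Assume |S(j)| = 3·2^j − 2.
Then |S(j+1)| = 1 + |S(j)| + 1 + |S(j)| = 2|S(j)| + 2 = 2(3·2^j − 2) + 2 = 3·2^{j+1} − 4 + 2 = 3·2^{j+1} − 2.
By induction, |S(n)| = 3·2^n − 2 for all n ≥ 0.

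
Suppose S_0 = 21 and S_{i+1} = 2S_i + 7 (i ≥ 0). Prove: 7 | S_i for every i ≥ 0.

Base case: S_0 = 21 = 7·3, so 7 | S_0.
Assume 7 | S_m, so S_m = 7t for some integer t.
Then S_{m+1} = 2S_m + 7 = 2·(7t) + 7 = 7(2t + 1), so 7 | S_{m+1}.
This completes the inductive step, so 7 | S_i for all i ≥ 0.

7 | S_i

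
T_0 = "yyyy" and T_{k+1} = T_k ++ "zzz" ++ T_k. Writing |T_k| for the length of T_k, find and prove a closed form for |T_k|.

Claim: |T_k| = 7·2^k − 3.

Base case: |T_0| = 4, and 7·2^0 − 3 = 4.
Assume |T_r| = 7·2^r − 3.
Then |T_{r+1}| = |T_r| + 3 + |T_r| = 2|T_r| + 3 = 2(7·2^r − 3) + 3 = 7·2^{r+1} − 6 + 3 = 7·2^{r+1} − 3.
This completes the inductive step, so |T_k| = 7·2^k − 3 for all k ≥ 0.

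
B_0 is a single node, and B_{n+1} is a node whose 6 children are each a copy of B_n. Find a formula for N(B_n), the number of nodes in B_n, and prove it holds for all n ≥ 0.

Claim: N(B_n) = (6^{n+1} − 1)/5.

Base case: N(B_0) = 1, and (6^{0+1} − 1)/5 = 1.
Assume N(B_r) = (6^{r+1} − 1)/5.
Then N(B_{r+1}) = 1 + 6N(B_r) = 1 + 6·(6^{r+1} − 1)/5 = 1 + (6^{r+2} − 6)/5 = (5 + 6^{r+2} − 6)/5 = (6^{r+2} − 1)/5.
By induction, N(B_n) = (6^{n+1} − 1)/5 for all n ≥ 0.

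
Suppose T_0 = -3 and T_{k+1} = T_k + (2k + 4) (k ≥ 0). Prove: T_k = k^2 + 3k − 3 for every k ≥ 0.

Base case: T_0 = -3, and 0^2 + 3·0 − 3 = -3.
Assume T_j = j^2 + 3j − 3.
Then T_{j+1} = T_j + (2j + 4) = (j^2 + 3j − 3) + (2j + 4) = j^2 + 5j + 1,
and (j+1)^2 + 3·(j+1) − 3 = j^2 + 5j + 1.
Hence T_k = k^2 + 3k − 3 for every k ≥ 0, by induction.

T_k = k^2 + 3k − 3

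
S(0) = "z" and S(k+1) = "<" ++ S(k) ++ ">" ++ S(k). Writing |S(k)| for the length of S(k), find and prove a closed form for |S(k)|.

Claim: |S(k)| = 3·2^k − 2.

Base case: |S(0)| = 1, and 3·2^0 − 2 = 1.
Assume |S(r)| = 3·2^r − 2.
Then |S(r+1)| = 1 + |S(r)| + 1 + |S(r)| = 2|S(r)| + 2 = 2(3·2^r − 2) + 2 = 3·2^{r+1} − 4 + 2 = 3·2^{r+1} − 2.
So the formula holds for r+1, and by induction |S(k)| = 3·2^k − 2 for all k ≥ 0.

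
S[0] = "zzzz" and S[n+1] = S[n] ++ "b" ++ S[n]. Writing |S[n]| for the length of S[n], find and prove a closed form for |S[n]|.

Claim: |S[n]| = 5·2^n − 1.

Base case: |S[0]| = 4, and 5·2^0 − 1 = 4.
Assume |S[j]| = 5·2^j − 1.
Then |S[j+1]| = |S[j]| + 1 + |S[j]| = 2|S[j]| + 1 = 2(5·2^j − 1) + 1 = 5·2^{j+1} − 2 + 1 = 5·2^{j+1} − 1.
This completes the inductive step, so |S[n]| = 5·2^n − 1 for all n ≥ 0.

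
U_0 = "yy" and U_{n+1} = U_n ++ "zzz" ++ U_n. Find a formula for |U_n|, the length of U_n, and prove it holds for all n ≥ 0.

Claim: |U_n| = 5·2^n − 3.

Base case: |U_0| = 2, and 5·2^0 − 3 = 2.
Assume |U_r| = 5·2^r − 3.
Then |U_{r+1}| = |U_r| + 3 + |U_r| = 2|U_r| + 3 = 2(5·2^r − 3) + 3 = 5·2^{r+1} − 6 + 3 = 5·2^{r+1} − 3.
This completes the inductive step, so |U_n| = 5·2^n − 3 for all n ≥ 0.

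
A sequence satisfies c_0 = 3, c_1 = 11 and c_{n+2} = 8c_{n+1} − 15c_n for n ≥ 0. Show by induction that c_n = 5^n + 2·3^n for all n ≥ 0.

Base cases: c_0 = 3 and 5^0 + 2·3^0 = 3; c_1 = 11 and 5^1 + 2·3^1 = 11.
Assume c_j = 5^j + 2·3^j for all 0 ≤ j ≤ m, where m ≥ 1.
Then c_{m+1} = 8c_m − 15c_{m−1} = 8·(5^m + 2·3^m) − 15·(5^{m−1} + 2·3^{m−1}) = (8·5 − 15)5^{m−1} + 2·(8·3 − 15)3^{m−1} = 25·5^{m−1} + 18·3^{m−1} = 5^{m+1} + 2·3^{m+1}.
Hence c_n = 5^n + 2·3^n for every n ≥ 0, by strong induction.

c_n = 5^n + 2·3^n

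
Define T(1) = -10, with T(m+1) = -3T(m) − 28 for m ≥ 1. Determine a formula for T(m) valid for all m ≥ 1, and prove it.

Claim: T(m) = (-3)^m − 7.

Base case: T(1) = -10, and (-3)^1 − 7 = -3 − 7 = -10.
Assume T(k) = (-3)^k − 7 for some k ≥ 1.
Then T(k+1) = -3T(k) − 28 = -3·((-3)^k − 7) − 28 = -3·(-3)^k + 21 − 28 = (-3)^{k+1} − 7.
This completes the inductive step, so T(m) = (-3)^m − 7 for all m ≥ 1.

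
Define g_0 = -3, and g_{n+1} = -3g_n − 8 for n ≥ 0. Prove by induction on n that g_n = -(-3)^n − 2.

Base case: g_0 = -3, and -(-3)^0 − 2 = -1 − 2 = -3.
Assume g_m = -(-3)^m − 2 for some m ≥ 0.
Then g_{m+1} = -3g_m − 8 = -3·(-(-3)^m − 2) − 8 = 3·(-3)^m + 6 − 8 = -(-3)^{m+1} − 2.
By induction, g_n = -(-3)^n − 2 for all n ≥ 0.

g_n = -(-3)^n − 2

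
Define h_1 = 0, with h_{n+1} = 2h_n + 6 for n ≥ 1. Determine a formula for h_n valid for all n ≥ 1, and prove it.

Claim: h_n = 3·2^n − 6.

Base case: h_1 = 0, and 3·2^1 − 6 = 6 − 6 = 0.
Assume h_r = 3·2^r − 6 for some r ≥ 1.
Then h_{r+1} = 2h_r + 6 = 2·(3·2^r − 6) + 6 = 6·2^r − 12 + 6 = 3·2^{r+1} − 6.
By induction, h_n = 3·2^n − 6 for all n ≥ 1.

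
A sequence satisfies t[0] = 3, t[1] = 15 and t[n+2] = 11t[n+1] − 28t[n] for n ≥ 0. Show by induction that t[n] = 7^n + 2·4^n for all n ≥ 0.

Base cases: t[0] = 3 and 7^0 + 2·4^0 = 3; t[1] = 15 and 7^1 + 2·4^1 = 15.
Assume t[i] = 7^i + 2·4^i for all 0 ≤ i ≤ j, where j ≥ 1.
Then t[j+1] = 11t[j] − 28t[j−1] = 11·(7^j + 2·4^j) − 28·(7^{j−1} + 2·4^{j−1}) = (11·7 − 28)7^{j−1} + 2·(11·4 − 28)4^{j−1} = 49·7^{j−1} + 32·4^{j−1} = 7^{j+1} + 2·4^{j+1}.
This completes the inductive step, so t[n] = 7^n + 2·4^n for all n ≥ 0.

t[n] = 7^n + 2·4^n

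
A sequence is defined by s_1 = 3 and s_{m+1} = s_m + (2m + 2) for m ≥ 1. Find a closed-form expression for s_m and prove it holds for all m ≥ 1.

Claim: s_m = m^2 + m + 1.

Base case: s_1 = 3, and 1^2 + 1 + 1 = 3.
Assume s_k = k^2 + k + 1.
Then s_{k+1} = s_k + (2k + 2) = (k^2 + k + 1) + (2k + 2) = k^2 + 3k + 3,
and (k+1)^2 + (k+1) + 1 = k^2 + 3k + 3.
By induction, s_m = m^2 + m + 1 for all m ≥ 1.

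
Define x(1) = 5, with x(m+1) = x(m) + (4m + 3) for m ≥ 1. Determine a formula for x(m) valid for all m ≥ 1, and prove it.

Claim: x(m) = 2m^2 + m + 2.

Base case: x(1) = 5, and 2·1^2 + 1 + 2 = 5.
Assume x(k) = 2k^2 + k + 2.
Then x(k+1) = x(k) + (4k + 3) = (2k^2 + k + 2) + (4k + 3) = 2k^2 + 5k + 5,
and 2·(k+1)^2 + (k+1) + 2 = 2k^2 + 5k + 5.
Hence x(m) = 2m^2 + m + 2 for every m ≥ 1, by induction.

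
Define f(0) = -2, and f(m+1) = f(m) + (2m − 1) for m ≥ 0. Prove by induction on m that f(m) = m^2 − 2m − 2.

Base case: f(0) = -2, and 0^2 − 2·0 − 2 = -2.
Assume f(j) = j^2 − 2j − 2.
Then f(j+1) = f(j) + (2j − 1) = (j^2 − 2j − 2) + (2j − 1) = j^2 − 3,
and (j+1)^2 − 2·(j+1) − 2 = j^2 − 3.
Hence f(m) = m^2 − 2m − 2 for every m ≥ 0, by induction.

f(m) = m^2 − 2m − 2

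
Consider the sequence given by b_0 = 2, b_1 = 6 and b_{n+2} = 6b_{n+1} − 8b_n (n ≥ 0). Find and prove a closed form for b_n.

Claim: b_n = 4^n + 2^n.

Base cases: b_0 = 2 and 4^0 + 2^0 = 2; b_1 = 6 and 4^1 + 2^1 = 6.
Assume b_j = 4^j + 2^j for all 0 ≤ j ≤ m, where m ≥ 1.
Then b_{m+1} = 6b_m − 8b_{m−1} = 6·(4^m + 2^m) − 8·(4^{m−1} + 2^{m−1}) = (6·4 − 8)4^{m−1} + (6·2 − 8)2^{m−1} = 16·4^{m−1} + 4·2^{m−1} = 4^{m+1} + 2^{m+1}.
This completes the inductive step, so b_n = 4^n + 2^n for all n ≥ 0.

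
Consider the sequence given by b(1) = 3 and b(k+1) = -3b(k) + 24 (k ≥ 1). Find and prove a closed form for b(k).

Claim: b(k) = (-3)^k + 6.

Base case: b(1) = 3, and (-3)^1 + 6 = -3 + 6 = 3.
Assume b(m) = (-3)^m + 6 for some m ≥ 1.
Then b(m+1) = -3b(m) + 24 = -3·((-3)^m + 6) + 24 = -3·(-3)^m − 18 + 24 = (-3)^{m+1} + 6.
So the formula holds for m+1, and by induction b(k) = (-3)^k + 6 for all k ≥ 1.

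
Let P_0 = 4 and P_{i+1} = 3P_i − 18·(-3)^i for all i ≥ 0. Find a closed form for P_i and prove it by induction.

Claim: P_i = 3^i + 3·(-3)^i.

Base case: P_0 = 4, and 3^0 + 3·(-3)^0 = 1 + 3 = 4.
Assume P_j = 3^j + 3·(-3)^j for some j ≥ 0.
Then P_{j+1} = 3P_j − 18·(-3)^j = 3·(3^j + 3·(-3)^j) − 18·(-3)^j = 3^{j+1} + 9·(-3)^j − 18·(-3)^j = 3^{j+1} − 9·(-3)^j = 3^{j+1} + 3·(-3)^{j+1}.
So the formula holds for j+1, and by induction P_i = 3^i + 3·(-3)^i for all i ≥ 0.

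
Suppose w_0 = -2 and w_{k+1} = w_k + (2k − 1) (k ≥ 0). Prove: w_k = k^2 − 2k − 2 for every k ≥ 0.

Base case: w_0 = -2, and 0^2 − 2·0 − 2 = -2.
Assume w_j = j^2 − 2j − 2.
Then w_{j+1} = w_j + (2j − 1) = (j^2 − 2j − 2) + (2j − 1) = j^2 − 3,
and (j+1)^2 − 2·(j+1) − 2 = j^2 − 3.
By induction, w_k = k^2 − 2k − 2 for all k ≥ 0.

w_k = k^2 − 2k − 2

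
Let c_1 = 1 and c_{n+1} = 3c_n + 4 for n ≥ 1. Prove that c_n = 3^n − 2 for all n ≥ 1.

Base case: c_1 = 1, and 3^1 − 2 = 3 − 2 = 1.
Assume c_k = 3^k − 2 for some k ≥ 1.
Then c_{k+1} = 3c_k + 4 = 3·(3^k − 2) + 4 = 3^{k+1} − 6 + 4 = 3^{k+1} − 2.
This completes the inductive step, so c_n = 3^n − 2 for all n ≥ 1.

c_n = 3^n − 2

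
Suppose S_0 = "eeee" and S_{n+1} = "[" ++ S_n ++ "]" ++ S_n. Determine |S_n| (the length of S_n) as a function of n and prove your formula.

Claim: |S_n| = 6·2^n − 2.

Base case: |S_0| = 4, and 6·2^0 − 2 = 4.
Assume |S_r| = 6·2^r − 2.
Then |S_{r+1}| = 1 + |S_r| + 1 + |S_r| = 2|S_r| + 2 = 2(6·2^r − 2) + 2 = 6·2^{r+1} − 4 + 2 = 6·2^{r+1} − 2.
So the formula holds for r+1, and by induction |S_n| = 6·2^n − 2 for all n ≥ 0.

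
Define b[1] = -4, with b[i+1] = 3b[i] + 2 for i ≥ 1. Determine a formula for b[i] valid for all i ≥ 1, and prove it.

Claim: b[i] = -3^i − 1.

Base case: b[1] = -4, and -3^1 − 1 = -3 − 1 = -4.
Assume b[r] = -3^r − 1 for some r ≥ 1.
Then b[r+1] = 3b[r] + 2 = 3·(-3^r − 1) + 2 = -3^{r+1} − 3 + 2 = -3^{r+1} − 1.
This completes the inductive step, so b[i] = -3^i − 1 for all i ≥ 1.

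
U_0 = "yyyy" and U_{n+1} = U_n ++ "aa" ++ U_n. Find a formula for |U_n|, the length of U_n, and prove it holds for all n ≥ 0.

Claim: |U_n| = 6·2^n − 2.

Base case: |U_0| = 4, and 6·2^0 − 2 = 4.
Assume |U_j| = 6·2^j − 2.
Then |U_{j+1}| = |U_j| + 2 + |U_j| = 2|U_j| + 2 = 2(6·2^j − 2) + 2 = 6·2^{j+1} − 4 + 2 = 6·2^{j+1} − 2.
This completes the inductive step, so |U_n| = 6·2^n − 2 for all n ≥ 0.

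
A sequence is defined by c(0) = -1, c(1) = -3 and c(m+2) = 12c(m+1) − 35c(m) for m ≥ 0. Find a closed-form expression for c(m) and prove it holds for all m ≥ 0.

Claim: c(m) = 7^m − 2·5^m.

Base cases: c(0) = -1 and 7^0 − 2·5^0 = -1; c(1) = -3 and 7^1 − 2·5^1 = -3.
Assume c(j) = 7^j − 2·5^j for all 0 ≤ j ≤ k, where k ≥ 1.
Then c(k+1) = 12c(k) − 35c(k−1) = 12·(7^k − 2·5^k) − 35·(7^{k−1} − 2·5^{k−1}) = (12·7 − 35)7^{k−1} − 2·(12·5 − 35)5^{k−1} = 49·7^{k−1} − 50·5^{k−1} = 7^{k+1} − 2·5^{k+1}.
By strong induction, c(m) = 7^m − 2·5^m for all m ≥ 0.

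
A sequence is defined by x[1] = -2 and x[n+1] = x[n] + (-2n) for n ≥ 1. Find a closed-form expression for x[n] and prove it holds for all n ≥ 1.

Claim: x[n] = -n^2 + n − 2.

Base case: x[1] = -2, and -1^2 + 1 − 2 = -2.
Assume x[j] = -j^2 + j − 2.
Then x[j+1] = x[j] + (-2j) = (-j^2 + j − 2) + (-2j) = -j^2 − j − 2,
and -(j+1)^2 + (j+1) − 2 = -j^2 − j − 2.
Hence x[n] = -n^2 + n − 2 for every n ≥ 1, by induction.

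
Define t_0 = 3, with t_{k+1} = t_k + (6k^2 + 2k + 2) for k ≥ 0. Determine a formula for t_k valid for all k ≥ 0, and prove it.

Claim: t_k = 2k^3 − 2k^2 + 2k + 3.

Base case: t_0 = 3, and 2·0^3 − 2·0^2 + 2·0 + 3 = 3.
Assume t_j = 2j^3 − 2j^2 + 2j + 3.
Then t_{j+1} = t_j + (6j^2 + 2j + 2) = (2j^3 − 2j^2 + 2j + 3) + (6j^2 + 2j + 2) = 2j^3 + 4j^2 + 4j + 5,
and 2·(j+1)^3 − 2·(j+1)^2 + 2·(j+1) + 3 = 2j^3 + 4j^2 + 4j + 5.
Hence t_k = 2k^3 − 2k^2 + 2k + 3 for every k ≥ 0, by induction.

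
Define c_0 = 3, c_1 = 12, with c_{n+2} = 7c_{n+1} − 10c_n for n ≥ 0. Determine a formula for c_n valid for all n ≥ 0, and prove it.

Claim: c_n = 2^n + 2·5^n.

Base cases: c_0 = 3 and 2^0 + 2·5^0 = 3; c_1 = 12 and 2^1 + 2·5^1 = 12.
Assume c_j = 2^j + 2·5^j for all 0 ≤ j ≤ r, where r ≥ 1.
Then c_{r+1} = 7c_r − 10c_{r−1} = 7·(2^r + 2·5^r) − 10·(2^{r−1} + 2·5^{r−1}) = (7·2 − 10)2^{r−1} + 2·(7·5 − 10)5^{r−1} = 4·2^{r−1} + 50·5^{r−1} = 2^{r+1} + 2·5^{r+1}.
This completes the inductive step, so c_n = 2^n + 2·5^n for all n ≥ 0.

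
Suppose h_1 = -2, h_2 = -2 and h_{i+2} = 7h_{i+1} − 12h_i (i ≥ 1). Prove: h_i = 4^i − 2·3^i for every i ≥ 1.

Base cases: h_1 = -2 and 4^1 − 2·3^1 = -2; h_2 = -2 and 4^2 − 2·3^2 = -2.
Assume h_j = 4^j − 2·3^j for all 1 ≤ j ≤ k, where k ≥ 2.
Then h_{k+1} = 7h_k − 12h_{k−1} = 7·(4^k − 2·3^k) − 12·(4^{k−1} − 2·3^{k−1}) = (7·4 − 12)4^{k−1} − 2·(7·3 − 12)3^{k−1} = 16·4^{k−1} − 18·3^{k−1} = 4^{k+1} − 2·3^{k+1}.
Hence h_i = 4^i − 2·3^i for every i ≥ 1, by strong induction.

h_i = 4^i − 2·3^i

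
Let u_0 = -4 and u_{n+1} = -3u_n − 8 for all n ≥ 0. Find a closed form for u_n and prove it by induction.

Claim: u_n = -2·(-3)^n − 2.

Base case: u_0 = -4, and -2·(-3)^0 − 2 = -2 − 2 = -4.
Assume u_k = -2·(-3)^k − 2 for some k ≥ 0.
Then u_{k+1} = -3u_k − 8 = -3·(-2·(-3)^k − 2) − 8 = 6·(-3)^k + 6 − 8 = -2·(-3)^{k+1} − 2.
By induction, u_n = -2·(-3)^n − 2 for all n ≥ 0.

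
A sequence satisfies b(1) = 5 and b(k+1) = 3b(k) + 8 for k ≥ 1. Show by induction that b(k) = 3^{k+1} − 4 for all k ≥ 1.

Base case: b(1) = 5, and 3^{1+1} − 4 = 9 − 4 = 5.
Assume b(j) = 3^{j+1} − 4 for some j ≥ 1.
Then b(j+1) = 3b(j) + 8 = 3·(3^{j+1} − 4) + 8 = 3^{j+2} − 12 + 8 = 3^{j+2} − 4.
Hence b(k) = 3^{k+1} − 4 for every k ≥ 1, by induction.

b(k) = 3^{k+1} − 4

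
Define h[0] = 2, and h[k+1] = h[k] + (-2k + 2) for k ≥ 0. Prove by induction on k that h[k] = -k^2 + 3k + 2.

Base case: h[0] = 2, and -0^2 + 3·0 + 2 = 2.
Assume h[m] = -m^2 + 3m + 2.
Then h[m+1] = h[m] + (-2m + 2) = (-m^2 + 3m + 2) + (-2m + 2) = -m^2 + m + 4,
and -(m+1)^2 + 3·(m+1) + 2 = -m^2 + m + 4.
This completes the inductive step, so h[k] = -k^2 + 3k + 2 for all k ≥ 0.

h[k] = -k^2 + 3k + 2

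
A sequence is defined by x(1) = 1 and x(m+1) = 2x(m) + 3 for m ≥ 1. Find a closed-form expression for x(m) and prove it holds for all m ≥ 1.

Claim: x(m) = 2^{m+1} − 3.

Base case: x(1) = 1, and 2^{1+1} − 3 = 4 − 3 = 1.
Assume x(j) = 2^{j+1} − 3 for some j ≥ 1.
Then x(j+1) = 2x(j) + 3 = 2·(2^{j+1} − 3) + 3 = 2^{j+2} − 6 + 3 = 2^{j+2} − 3.
So the formula holds for j+1, and by induction x(m) = 2^{m+1} − 3 for all m ≥ 1.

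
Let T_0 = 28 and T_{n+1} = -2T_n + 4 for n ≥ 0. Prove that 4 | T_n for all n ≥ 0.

Base case: T_0 = 28 = 4·7, so 4 | T_0.
Assume 4 | T_m, so T_m = 4t for some integer t.
Then T_{m+1} = -2T_m + 4 = -2·(4t) + 4 = 4(-2t + 1), so 4 | T_{m+1}.
This completes the inductive step, so 4 | T_n for all n ≥ 0.

4 | T_n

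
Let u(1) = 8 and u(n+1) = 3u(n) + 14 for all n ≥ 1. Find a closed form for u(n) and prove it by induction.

Claim: u(n) = 5·3^n − 7.

Base case: u(1) = 8, and 5·3^1 − 7 = 15 − 7 = 8.
Assume u(m) = 5·3^m − 7 for some m ≥ 1.
Then u(m+1) = 3u(m) + 14 = 3·(5·3^m − 7) + 14 = 15·3^m − 21 + 14 = 5·3^{m+1} − 7.
Hence u(n) = 5·3^n − 7 for every n ≥ 1, by induction.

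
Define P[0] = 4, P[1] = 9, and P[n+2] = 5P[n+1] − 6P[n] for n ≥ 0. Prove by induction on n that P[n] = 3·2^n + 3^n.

Base cases: P[0] = 4 and 3·2^0 + 3^0 = 4; P[1] = 9 and 3·2^1 + 3^1 = 9.
Assume P[j] = 3·2^j + 3^j for all 0 ≤ j ≤ r, where r ≥ 1.
Then P[r+1] = 5P[r] − 6P[r−1] = 5·(3·2^r + 3^r) − 6·(3·2^{r−1} + 3^{r−1}) = 3·(5·2 − 6)2^{r−1} + (5·3 − 6)3^{r−1} = 12·2^{r−1} + 9·3^{r−1} = 3·2^{r+1} + 3^{r+1}.
This completes the inductive step, so P[n] = 3·2^n + 3^n for all n ≥ 0.

P[n] = 3·2^n + 3^n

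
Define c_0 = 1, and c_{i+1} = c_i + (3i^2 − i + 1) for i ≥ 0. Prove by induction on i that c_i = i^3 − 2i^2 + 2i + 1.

Base case: c_0 = 1, and 0^3 − 2·0^2 + 2·0 + 1 = 1.
Assume c_k = k^3 − 2k^2 + 2k + 1.
Then c_{k+1} = c_k + (3k^2 − k + 1) = (k^3 − 2k^2 + 2k + 1) + (3k^2 − k + 1) = k^3 + k^2 + k + 2,
and (k+1)^3 − 2·(k+1)^2 + 2·(k+1) + 1 = k^3 + k^2 + k + 2.
This completes the inductive step, so c_i = i^3 − 2i^2 + 2i + 1 for all i ≥ 0.

c_i = i^3 − 2i^2 + 2i + 1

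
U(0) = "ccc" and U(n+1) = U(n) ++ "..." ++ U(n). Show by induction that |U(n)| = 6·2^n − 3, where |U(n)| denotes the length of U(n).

Base case: |U(0)| = 3, and 6·2^0 − 3 = 3.
Assume |U(r)| = 6·2^r − 3.
Then |U(r+1)| = |U(r)| + 3 + |U(r)| = 2|U(r)| + 3 = 2(6·2^r − 3) + 3 = 6·2^{r+1} − 6 + 3 = 6·2^{r+1} − 3.
By induction, |U(n)| = 6·2^n − 3 for all n ≥ 0.

|U(n)| = 6·2^n − 3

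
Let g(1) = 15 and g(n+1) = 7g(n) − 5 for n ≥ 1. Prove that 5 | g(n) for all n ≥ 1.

Base case: g(1) = 15 = 5·3, so 5 | g(1).
Assume 5 | g(j), so g(j) = 5t for some integer t.
Then g(j+1) = 7g(j) − 5 = 7·(5t) − 5 = 5(7t − 1), so 5 | g(j+1).
By induction, 5 | g(n) for all n ≥ 1.

5 | g(n)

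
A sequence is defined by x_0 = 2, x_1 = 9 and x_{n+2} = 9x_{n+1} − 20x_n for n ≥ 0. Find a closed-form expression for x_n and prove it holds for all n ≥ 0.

Claim: x_n = 4^n + 5^n.

Base cases: x_0 = 2 and 4^0 + 5^0 = 2; x_1 = 9 and 4^1 + 5^1 = 9.
Assume x_j = 4^j + 5^j for all 0 ≤ j ≤ k, where k ≥ 1.
Then x_{k+1} = 9x_k − 20x_{k−1} = 9·(4^k + 5^k) − 20·(4^{k−1} + 5^{k−1}) = (9·4 − 20)4^{k−1} + (9·5 − 20)5^{k−1} = 16·4^{k−1} + 25·5^{k−1} = 4^{k+1} + 5^{k+1}.
This completes the inductive step, so x_n = 4^n + 5^n for all n ≥ 0.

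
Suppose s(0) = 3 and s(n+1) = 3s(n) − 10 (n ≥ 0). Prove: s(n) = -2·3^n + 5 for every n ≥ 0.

Base case: s(0) = 3, and -2·3^0 + 5 = -2 + 5 = 3.
Assume s(k) = -2·3^k + 5 for some k ≥ 0.
Then s(k+1) = 3s(k) − 10 = 3·(-2·3^k + 5) − 10 = -6·3^k + 15 − 10 = -2·3^{k+1} + 5.
Hence s(n) = -2·3^n + 5 for every n ≥ 0, by induction.

s(n) = -2·3^n + 5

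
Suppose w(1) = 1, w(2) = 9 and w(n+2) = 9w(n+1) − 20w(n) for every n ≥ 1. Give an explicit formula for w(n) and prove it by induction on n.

Claim: w(n) = 5^n − 4^n.

Base cases: w(1) = 1 and 5^1 − 4^1 = 1; w(2) = 9 and 5^2 − 4^2 = 9.
Assume w(j) = 5^j − 4^j for all 1 ≤ j ≤ k, where k ≥ 2.
Then w(k+1) = 9w(k) − 20w(k−1) = 9·(5^k − 4^k) − 20·(5^{k−1} − 4^{k−1}) = (9·5 − 20)5^{k−1} − (9·4 − 20)4^{k−1} = 25·5^{k−1} − 16·4^{k−1} = 5^{k+1} − 4^{k+1}.
By strong induction, w(n) = 5^n − 4^n for all n ≥ 1.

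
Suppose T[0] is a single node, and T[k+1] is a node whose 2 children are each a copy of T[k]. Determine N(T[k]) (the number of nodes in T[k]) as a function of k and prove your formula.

Claim: N(T[k]) = 2^{k+1} − 1.

Base case: N(T[0]) = 1, and 2^{0+1} − 1 = 1.
Assume N(T[r]) = 2^{r+1} − 1.
Then N(T[r+1]) = 1 + 2N(T[r]) = 1 + 2(2^{r+1} − 1) = 2^{r+2} − 2 + 1 = 2^{r+2} − 1.
Hence N(T[k]) = 2^{k+1} − 1 for every k ≥ 0, by induction.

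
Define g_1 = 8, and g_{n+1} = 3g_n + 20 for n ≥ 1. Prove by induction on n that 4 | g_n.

Base case: g_1 = 8 = 4·2, so 4 | g_1.
Assume 4 | g_r, so g_r = 4t for some integer t.
Then g_{r+1} = 3g_r + 20 = 3·(4t) + 20 = 4(3t + 5), so 4 | g_{r+1}.
This completes the inductive step, so 4 | g_n for all n ≥ 1.

4 | g_n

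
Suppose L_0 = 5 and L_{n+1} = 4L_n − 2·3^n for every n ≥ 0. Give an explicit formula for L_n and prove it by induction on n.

Claim: L_n = 3·4^n + 2·3^n.

Base case: L_0 = 5, and 3·4^0 + 2·3^0 = 3 + 2 = 5.
Assume L_j = 3·4^j + 2·3^j for some j ≥ 0.
Then L_{j+1} = 4L_j − 2·3^j = 4·(3·4^j + 2·3^j) − 2·3^j = 3·4^{j+1} + 8·3^j − 2·3^j = 3·4^{j+1} + 6·3^j = 3·4^{j+1} + 2·3^{j+1}.
So the formula holds for j+1, and by induction L_n = 3·4^n + 2·3^n for all n ≥ 0.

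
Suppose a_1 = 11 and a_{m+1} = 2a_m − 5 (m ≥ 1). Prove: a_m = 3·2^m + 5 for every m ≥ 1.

Base case: a_1 = 11, and 3·2^1 + 5 = 6 + 5 = 11.
Assume a_j = 3·2^j + 5 for some j ≥ 1.
Then a_{j+1} = 2a_j − 5 = 2·(3·2^j + 5) − 5 = 6·2^j + 10 − 5 = 3·2^{j+1} + 5.
By induction, a_m = 3·2^m + 5 for all m ≥ 1.

a_m = 3·2^m + 5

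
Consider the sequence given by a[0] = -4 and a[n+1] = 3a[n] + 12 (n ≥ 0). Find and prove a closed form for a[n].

Claim: a[n] = 2·3^n − 6.

Base case: a[0] = -4, and 2·3^0 − 6 = 2 − 6 = -4.
Assume a[r] = 2·3^r − 6 for some r ≥ 0.
Then a[r+1] = 3a[r] + 12 = 3·(2·3^r − 6) + 12 = 6·3^r − 18 + 12 = 2·3^{r+1} − 6.
This completes the inductive step, so a[n] = 2·3^n − 6 for all n ≥ 0.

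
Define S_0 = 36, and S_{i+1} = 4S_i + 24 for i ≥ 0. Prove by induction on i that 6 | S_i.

Base case: S_0 = 36 = 6·6, so 6 | S_0.
Assume 6 | S_m, so S_m = 6t for some integer t.
Then S_{m+1} = 4S_m + 24 = 4·(6t) + 24 = 6(4t + 4), so 6 | S_{m+1}.
This completes the inductive step, so 6 | S_i for all i ≥ 0.

6 | S_i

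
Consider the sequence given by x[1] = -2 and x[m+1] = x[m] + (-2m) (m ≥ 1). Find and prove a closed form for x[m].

Claim: x[m] = -m^2 + m − 2.

Base case: x[1] = -2, and -1^2 + 1 − 2 = -2.
Assume x[r] = -r^2 + r − 2.
Then x[r+1] = x[r] + (-2r) = (-r^2 + r − 2) + (-2r) = -r^2 − r − 2,
and -(r+1)^2 + (r+1) − 2 = -r^2 − r − 2.
This completes the inductive step, so x[m] = -m^2 + m − 2 for all m ≥ 1.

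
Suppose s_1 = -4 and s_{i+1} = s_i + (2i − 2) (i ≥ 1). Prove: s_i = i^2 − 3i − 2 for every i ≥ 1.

Base case: s_1 = -4, and 1^2 − 3·1 − 2 = -4.
Assume s_k = k^2 − 3k − 2.
Then s_{k+1} = s_k + (2k − 2) = (k^2 − 3k − 2) + (2k − 2) = k^2 − k − 4,
and (k+1)^2 − 3·(k+1) − 2 = k^2 − k − 4.
By induction, s_i = i^2 − 3i − 2 for all i ≥ 1.

s_i = i^2 − 3i − 2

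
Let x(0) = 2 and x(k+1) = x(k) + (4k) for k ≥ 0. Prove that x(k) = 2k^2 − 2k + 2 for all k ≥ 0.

Base case: x(0) = 2, and 2·0^2 − 2·0 + 2 = 2.
Assume x(r) = 2r^2 − 2r + 2.
Then x(r+1) = x(r) + (4r) = (2r^2 − 2r + 2) + (4r) = 2r^2 + 2r + 2,
and 2·(r+1)^2 − 2·(r+1) + 2 = 2r^2 + 2r + 2.
Hence x(k) = 2k^2 − 2k + 2 for every k ≥ 0, by induction.

x(k) = 2k^2 − 2k + 2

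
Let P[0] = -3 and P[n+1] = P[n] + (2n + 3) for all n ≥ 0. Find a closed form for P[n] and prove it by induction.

Claim: P[n] = n^2 + 2n − 3.

Base case: P[0] = -3, and 0^2 + 2·0 − 3 = -3.
Assume P[r] = r^2 + 2r − 3.
Then P[r+1] = P[r] + (2r + 3) = (r^2 + 2r − 3) + (2r + 3) = r^2 + 4r,
and (r+1)^2 + 2·(r+1) − 3 = r^2 + 4r.
Hence P[n] = n^2 + 2n − 3 for every n ≥ 0, by induction.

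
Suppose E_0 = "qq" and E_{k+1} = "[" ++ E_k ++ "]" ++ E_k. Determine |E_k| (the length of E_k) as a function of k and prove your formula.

Claim: |E_k| = 2^{k+2} − 2.

Base case: |E_0| = 2, and 2^{0+2} − 2 = 2.
Assume |E_m| = 2^{m+2} − 2.
Then |E_{m+1}| = 1 + |E_m| + 1 + |E_m| = 2|E_m| + 2 = 2(2^{m+2} − 2) + 2 = 2^{m+3} − 4 + 2 = 2^{m+3} − 2.
This completes the inductive step, so |E_k| = 2^{k+2} − 2 for all k ≥ 0.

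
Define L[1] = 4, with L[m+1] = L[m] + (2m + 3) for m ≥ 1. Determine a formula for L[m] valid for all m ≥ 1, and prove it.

Claim: L[m] = m^2 + 2m + 1.

Base case: L[1] = 4, and 1^2 + 2·1 + 1 = 4.
Assume L[j] = j^2 + 2j + 1.
Then L[j+1] = L[j] + (2j + 3) = (j^2 + 2j + 1) + (2j + 3) = j^2 + 4j + 4,
and (j+1)^2 + 2·(j+1) + 1 = j^2 + 4j + 4.
Hence L[m] = m^2 + 2m + 1 for every m ≥ 1, by induction.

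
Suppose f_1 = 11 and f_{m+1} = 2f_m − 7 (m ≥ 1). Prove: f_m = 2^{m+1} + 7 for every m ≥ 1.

Base case: f_1 = 11, and 2^{1+1} + 7 = 4 + 7 = 11.
Assume f_j = 2^{j+1} + 7 for some j ≥ 1.
Then f_{j+1} = 2f_j − 7 = 2·(2^{j+1} + 7) − 7 = 2^{j+2} + 14 − 7 = 2^{j+2} + 7.
So the formula holds for j+1, and by induction f_m = 2^{m+1} + 7 for all m ≥ 1.

f_m = 2^{m+1} + 7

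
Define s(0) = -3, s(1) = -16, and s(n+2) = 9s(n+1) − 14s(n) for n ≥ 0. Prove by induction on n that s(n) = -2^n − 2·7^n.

Base cases: s(0) = -3 and -2^0 − 2·7^0 = -3; s(1) = -16 and -2^1 − 2·7^1 = -16.
Assume s(j) = -2^j − 2·7^j for all 0 ≤ j ≤ r, where r ≥ 1.
Then s(r+1) = 9s(r) − 14s(r−1) = 9·(-2^r − 2·7^r) − 14·(-2^{r−1} − 2·7^{r−1}) = -(9·2 − 14)2^{r−1} − 2·(9·7 − 14)7^{r−1} = -4·2^{r−1} − 98·7^{r−1} = -2^{r+1} − 2·7^{r+1}.
Hence s(n) = -2^n − 2·7^n for every n ≥ 0, by strong induction.

s(n) = -2^n − 2·7^n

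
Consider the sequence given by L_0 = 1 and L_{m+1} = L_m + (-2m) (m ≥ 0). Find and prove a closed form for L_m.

Claim: L_m = -m^2 + m + 1.

Base case: L_0 = 1, and -0^2 + 0 + 1 = 1.
Assume L_j = -j^2 + j + 1.
Then L_{j+1} = L_j + (-2j) = (-j^2 + j + 1) + (-2j) = -j^2 − j + 1,
and -(j+1)^2 + (j+1) + 1 = -j^2 − j + 1.
Hence L_m = -m^2 + m + 1 for every m ≥ 0, by induction.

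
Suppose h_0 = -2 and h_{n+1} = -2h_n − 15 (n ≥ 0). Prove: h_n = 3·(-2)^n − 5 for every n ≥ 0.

Base case: h_0 = -2, and 3·(-2)^0 − 5 = 3 − 5 = -2.
Assume h_m = 3·(-2)^m − 5 for some m ≥ 0.
Then h_{m+1} = -2h_m − 15 = -2·(3·(-2)^m − 5) − 15 = -6·(-2)^m + 10 − 15 = 3·(-2)^{m+1} − 5.
So the formula holds for m+1, and by induction h_n = 3·(-2)^n − 5 for all n ≥ 0.

h_n = 3·(-2)^n − 5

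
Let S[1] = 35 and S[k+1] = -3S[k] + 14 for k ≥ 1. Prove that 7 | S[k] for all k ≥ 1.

Base case: S[1] = 35 = 7·5, so 7 | S[1].
Assume 7 | S[m], so S[m] = 7t for some integer t.
Then S[m+1] = -3S[m] + 14 = -3·(7t) + 14 = 7(-3t + 2), so 7 | S[m+1].
By induction, 7 | S[k] for all k ≥ 1.

7 | S[k]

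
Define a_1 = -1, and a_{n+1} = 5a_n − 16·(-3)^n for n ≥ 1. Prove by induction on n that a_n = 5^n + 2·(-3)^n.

Base case: a_1 = -1, and 5^1 + 2·(-3)^1 = 5 − 6 = -1.
Assume a_k = 5^k + 2·(-3)^k for some k ≥ 1.
Then a_{k+1} = 5a_k − 16·(-3)^k = 5·(5^k + 2·(-3)^k) − 16·(-3)^k = 5^{k+1} + 10·(-3)^k − 16·(-3)^k = 5^{k+1} − 6·(-3)^k = 5^{k+1} + 2·(-3)^{k+1}.
By induction, a_n = 5^n + 2·(-3)^n for all n ≥ 1.

a_n = 5^n + 2·(-3)^n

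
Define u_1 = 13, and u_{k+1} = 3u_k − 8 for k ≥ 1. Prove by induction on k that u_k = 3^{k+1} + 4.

Base case: u_1 = 13, and 3^{1+1} + 4 = 9 + 4 = 13.
Assume u_r = 3^{r+1} + 4 for some r ≥ 1.
Then u_{r+1} = 3u_r − 8 = 3·(3^{r+1} + 4) − 8 = 3^{r+2} + 12 − 8 = 3^{r+2} + 4.
So the formula holds for r+1, and by induction u_k = 3^{k+1} + 4 for all k ≥ 1.

u_k = 3^{k+1} + 4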